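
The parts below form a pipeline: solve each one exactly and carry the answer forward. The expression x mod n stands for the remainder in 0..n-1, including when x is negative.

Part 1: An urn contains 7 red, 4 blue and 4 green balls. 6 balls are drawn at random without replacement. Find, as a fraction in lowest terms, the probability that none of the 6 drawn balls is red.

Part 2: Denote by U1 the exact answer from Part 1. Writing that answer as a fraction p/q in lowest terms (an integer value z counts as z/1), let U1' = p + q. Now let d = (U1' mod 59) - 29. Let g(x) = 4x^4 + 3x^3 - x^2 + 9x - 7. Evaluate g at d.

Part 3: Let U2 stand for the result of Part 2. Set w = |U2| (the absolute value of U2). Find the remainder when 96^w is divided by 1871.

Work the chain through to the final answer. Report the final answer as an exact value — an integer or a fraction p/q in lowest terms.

Part 1: total draws C(15,6) = 5005; favorable C(8,6) = 28; P = 4/715; answer 4/715
Part 2: U1 = 4/715; threaded value p + q = 719; d = -18; 4*(-18)^4 + 3*(-18)^3 - 1*(-18)^2 + 9*(-18)^1 - 7 = (419904) + (-17496) + (-324) + (-162) + (-7) = 401915; answer 401915
Part 3: U2 = 401915; w = 401915; squarings mod 1871: 96^1=96, 96^2=1732, 96^4=611, 96^8=992, 96^16=1789, 96^32=1111, 96^64=1332, 96^128=516, 96^256=574, 96^512=180, 96^1024=593, 96^2048=1772, 96^4096=446, 96^8192=590, 96^16384=94, 96^32768=1352, 96^65536=1808, 96^131072=227, 96^262144=1012; 96^401915 = 96^1 * 96^2 * 96^8 * 96^16 * 96^32 * 96^64 * 96^128 * 96^256 * 96^8192 * 96^131072 * 96^262144 = 799 (mod 1871); answer 799

799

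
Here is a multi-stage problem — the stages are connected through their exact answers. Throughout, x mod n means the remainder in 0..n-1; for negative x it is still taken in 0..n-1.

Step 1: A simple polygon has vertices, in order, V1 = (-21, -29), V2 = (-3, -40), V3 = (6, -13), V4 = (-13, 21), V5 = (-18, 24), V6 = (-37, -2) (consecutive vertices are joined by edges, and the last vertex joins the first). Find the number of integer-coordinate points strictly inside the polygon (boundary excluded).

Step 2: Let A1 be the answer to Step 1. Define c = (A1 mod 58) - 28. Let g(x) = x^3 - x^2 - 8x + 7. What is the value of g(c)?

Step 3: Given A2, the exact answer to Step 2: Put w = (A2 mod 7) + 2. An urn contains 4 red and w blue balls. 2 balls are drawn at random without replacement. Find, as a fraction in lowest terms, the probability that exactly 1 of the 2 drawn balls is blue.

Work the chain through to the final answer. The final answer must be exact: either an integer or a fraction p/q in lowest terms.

Step 1: cross terms: (-21*-40 - -3*-29)=753, (-3*-13 - 6*-40)=279, (6*21 - -13*-13)=-43, (-13*24 - -18*21)=66, (-18*-2 - -37*24)=924, (-37*-29 - -21*-2)=1031; twice the area = |3010| = 3010; area = 1505; boundary points = 1 + 9 + 1 + 1 + 1 + 1 = 14; strictly interior points = area - boundary/2 + 1 = 1499; answer 1499
Step 2: A1 = 1499; c = 21; 1*(21)^3 - 1*(21)^2 - 8*(21)^1 + 7 = (9261) + (-441) + (-168) + (7) = 8659; answer 8659
Step 3: A2 = 8659; w = 2; total draws C(6,2) = 15; favorable C(2,1)*C(4,1) = 8; P = 8/15; answer 8/15

8/15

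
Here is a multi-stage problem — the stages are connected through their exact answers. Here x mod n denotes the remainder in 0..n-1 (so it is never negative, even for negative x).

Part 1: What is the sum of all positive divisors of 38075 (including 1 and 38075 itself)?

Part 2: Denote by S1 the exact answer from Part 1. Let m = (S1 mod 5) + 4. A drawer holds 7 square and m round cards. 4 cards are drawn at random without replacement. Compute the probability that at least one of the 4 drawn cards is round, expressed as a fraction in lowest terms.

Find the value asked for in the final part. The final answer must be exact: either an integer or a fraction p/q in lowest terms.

38/39

Part 1: 38075 = 5^2 * 1523; sigma = (1 + 5 + 25) * (1 + 1523) = 31 * 1524 = 47244; answer 47244
Part 2: S1 = 47244; m = 8; total draws C(15,4) = 1365; complement C(7,4) = 35; favorable 1365 - 35 = 1330; P = 38/39; answer 38/39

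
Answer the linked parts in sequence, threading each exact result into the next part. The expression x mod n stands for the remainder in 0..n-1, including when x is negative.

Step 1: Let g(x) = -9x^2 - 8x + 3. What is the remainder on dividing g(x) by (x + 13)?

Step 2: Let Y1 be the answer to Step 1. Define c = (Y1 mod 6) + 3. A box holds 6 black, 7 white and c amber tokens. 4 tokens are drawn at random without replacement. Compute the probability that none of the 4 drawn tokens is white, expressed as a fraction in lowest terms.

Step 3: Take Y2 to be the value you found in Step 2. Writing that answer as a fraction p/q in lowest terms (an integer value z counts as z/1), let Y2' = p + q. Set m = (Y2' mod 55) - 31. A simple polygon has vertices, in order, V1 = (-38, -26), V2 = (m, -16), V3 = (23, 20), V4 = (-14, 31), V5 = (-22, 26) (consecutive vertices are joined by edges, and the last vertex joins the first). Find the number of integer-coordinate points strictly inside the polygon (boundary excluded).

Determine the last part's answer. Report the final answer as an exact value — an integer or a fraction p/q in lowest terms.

1271

Step 1: remainder = value at the root: -9*(-13)^2 - 8*(-13)^1 + 3 = (-1521) + (104) + (3) = -1414; answer -1414
Step 2: Y1 = -1414; c = 5; total draws C(18,4) = 3060; favorable C(11,4) = 330; P = 11/102; answer 11/102
Step 3: Y2 = 11/102; threaded value p + q = 113; m = -28; cross terms: (-38*-16 - -28*-26)=-120, (-28*20 - 23*-16)=-192, (23*31 - -14*20)=993, (-14*26 - -22*31)=318, (-22*-26 - -38*26)=1560; twice the area = |2559| = 2559; area = 2559/2; boundary points = 10 + 3 + 1 + 1 + 4 = 19; strictly interior points = area - boundary/2 + 1 = 1271; answer 1271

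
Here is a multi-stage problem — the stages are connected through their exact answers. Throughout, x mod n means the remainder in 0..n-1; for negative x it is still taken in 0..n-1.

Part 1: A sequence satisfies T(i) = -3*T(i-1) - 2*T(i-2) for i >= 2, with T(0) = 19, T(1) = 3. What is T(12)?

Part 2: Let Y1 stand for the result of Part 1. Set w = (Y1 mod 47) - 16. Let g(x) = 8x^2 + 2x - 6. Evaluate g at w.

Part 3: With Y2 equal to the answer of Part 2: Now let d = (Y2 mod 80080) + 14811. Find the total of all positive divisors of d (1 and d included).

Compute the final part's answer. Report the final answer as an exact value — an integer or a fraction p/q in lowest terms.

Part 1: T(2) = -3*(3) - 2*(19) = -47; iterating: T(2)=-47, T(3)=135, T(4)=-311, T(5)=663, T(6)=-1367, T(7)=2775, T(8)=-5591, T(9)=11223, T(10)=-22487, T(11)=45015, T(12)=-90071; answer -90071
Part 2: Y1 = -90071; w = 12; 8*(12)^2 + 2*(12)^1 - 6 = (1152) + (24) + (-6) = 1170; answer 1170
Part 3: Y2 = 1170; d = 15981; 15981 = 3 * 7 * 761; sigma = (1 + 3) * (1 + 7) * (1 + 761) = 4 * 8 * 762 = 24384; answer 24384

24384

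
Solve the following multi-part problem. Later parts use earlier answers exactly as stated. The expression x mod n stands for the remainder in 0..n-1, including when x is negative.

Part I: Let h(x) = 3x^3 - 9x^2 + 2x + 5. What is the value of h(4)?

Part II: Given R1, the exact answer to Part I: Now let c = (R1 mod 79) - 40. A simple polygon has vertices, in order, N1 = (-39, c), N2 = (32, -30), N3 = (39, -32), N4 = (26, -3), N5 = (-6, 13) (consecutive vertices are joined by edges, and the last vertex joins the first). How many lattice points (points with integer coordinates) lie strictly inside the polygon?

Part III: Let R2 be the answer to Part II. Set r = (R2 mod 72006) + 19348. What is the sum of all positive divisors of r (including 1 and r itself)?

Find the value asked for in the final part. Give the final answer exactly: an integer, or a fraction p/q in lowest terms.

20370

Part I: 3*(4)^3 - 9*(4)^2 + 2*(4)^1 + 5 = (192) + (-144) + (8) + (5) = 61; answer 61
Part II: R1 = 61; c = 21; cross terms: (-39*-30 - 32*21)=498, (32*-32 - 39*-30)=146, (39*-3 - 26*-32)=715, (26*13 - -6*-3)=320, (-6*21 - -39*13)=381; twice the area = |2060| = 2060; area = 1030; boundary points = 1 + 1 + 1 + 16 + 1 = 20; strictly interior points = area - boundary/2 + 1 = 1021; answer 1021
Part III: R2 = 1021; r = 20369; 20369 is prime, so its only divisors are 1 and 20369; sigma = 1 + 20369 = 20370; answer 20370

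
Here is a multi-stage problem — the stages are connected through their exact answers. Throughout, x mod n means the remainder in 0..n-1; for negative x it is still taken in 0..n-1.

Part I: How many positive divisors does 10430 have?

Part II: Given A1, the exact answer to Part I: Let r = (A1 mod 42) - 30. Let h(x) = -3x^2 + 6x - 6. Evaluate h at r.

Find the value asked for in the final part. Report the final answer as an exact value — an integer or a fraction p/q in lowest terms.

-678

Part I: 10430 = 2 * 5 * 7 * 149; number of divisors = (1+1) * (1+1) * (1+1) * (1+1) = 16; answer 16
Part II: A1 = 16; r = -14; -3*(-14)^2 + 6*(-14)^1 - 6 = (-588) + (-84) + (-6) = -678; answer -678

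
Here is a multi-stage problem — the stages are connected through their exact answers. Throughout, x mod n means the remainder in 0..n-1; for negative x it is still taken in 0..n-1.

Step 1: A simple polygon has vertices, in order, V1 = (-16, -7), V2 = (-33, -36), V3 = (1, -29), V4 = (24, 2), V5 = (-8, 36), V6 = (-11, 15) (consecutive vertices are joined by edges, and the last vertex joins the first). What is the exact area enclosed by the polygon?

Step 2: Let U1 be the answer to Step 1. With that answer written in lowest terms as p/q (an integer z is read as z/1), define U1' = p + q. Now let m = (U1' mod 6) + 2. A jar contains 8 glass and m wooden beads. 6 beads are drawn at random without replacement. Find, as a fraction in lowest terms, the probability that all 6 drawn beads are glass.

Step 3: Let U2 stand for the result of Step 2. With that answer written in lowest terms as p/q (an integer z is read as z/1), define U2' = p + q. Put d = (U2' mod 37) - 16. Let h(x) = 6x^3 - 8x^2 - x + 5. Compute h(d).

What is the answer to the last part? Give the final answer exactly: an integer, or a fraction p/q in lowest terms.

38252

Step 1: cross terms: (-16*-36 - -33*-7)=345, (-33*-29 - 1*-36)=993, (1*2 - 24*-29)=698, (24*36 - -8*2)=880, (-8*15 - -11*36)=276, (-11*-7 - -16*15)=317; twice the area = |3509| = 3509; area = 3509/2; answer 3509/2
Step 2: U1 = 3509/2; threaded value p + q = 3511; m = 3; total draws C(11,6) = 462; favorable C(8,6) = 28; P = 2/33; answer 2/33
Step 3: U2 = 2/33; threaded value p + q = 35; d = 19; 6*(19)^3 - 8*(19)^2 - 1*(19)^1 + 5 = (41154) + (-2888) + (-19) + (5) = 38252; answer 38252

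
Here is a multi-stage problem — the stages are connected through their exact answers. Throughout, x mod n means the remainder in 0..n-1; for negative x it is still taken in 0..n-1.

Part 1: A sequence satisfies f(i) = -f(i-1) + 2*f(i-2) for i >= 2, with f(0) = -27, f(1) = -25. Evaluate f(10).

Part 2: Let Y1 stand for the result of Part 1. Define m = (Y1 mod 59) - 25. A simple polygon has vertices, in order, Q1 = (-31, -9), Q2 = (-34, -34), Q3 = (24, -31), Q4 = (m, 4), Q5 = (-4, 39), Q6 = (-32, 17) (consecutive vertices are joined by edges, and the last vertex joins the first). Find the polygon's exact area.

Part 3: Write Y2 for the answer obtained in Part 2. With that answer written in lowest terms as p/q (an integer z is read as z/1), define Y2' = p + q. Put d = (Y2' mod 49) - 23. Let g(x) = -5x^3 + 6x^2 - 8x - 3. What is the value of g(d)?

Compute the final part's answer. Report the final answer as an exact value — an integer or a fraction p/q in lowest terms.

-1480

Part 1: f(2) = -1*(-25) + 2*(-27) = -29; iterating: f(2)=-29, f(3)=-21, f(4)=-37, f(5)=-5, f(6)=-69, f(7)=59, f(8)=-197, f(9)=315, f(10)=-709; answer -709
Part 2: Y1 = -709; m = 33; cross terms: (-31*-34 - -34*-9)=748, (-34*-31 - 24*-34)=1870, (24*4 - 33*-31)=1119, (33*39 - -4*4)=1303, (-4*17 - -32*39)=1180, (-32*-9 - -31*17)=815; twice the area = |7035| = 7035; area = 7035/2; answer 7035/2
Part 3: Y2 = 7035/2; threaded value p + q = 7037; d = 7; -5*(7)^3 + 6*(7)^2 - 8*(7)^1 - 3 = (-1715) + (294) + (-56) + (-3) = -1480; answer -1480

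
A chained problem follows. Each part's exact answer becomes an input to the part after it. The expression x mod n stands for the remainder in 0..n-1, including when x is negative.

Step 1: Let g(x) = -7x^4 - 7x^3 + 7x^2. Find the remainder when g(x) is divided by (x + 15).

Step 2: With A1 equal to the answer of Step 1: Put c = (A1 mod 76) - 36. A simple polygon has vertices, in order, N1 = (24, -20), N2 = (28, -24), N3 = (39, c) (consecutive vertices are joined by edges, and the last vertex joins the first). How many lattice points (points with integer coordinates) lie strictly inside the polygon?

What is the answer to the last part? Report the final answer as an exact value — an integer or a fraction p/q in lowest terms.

Step 1: remainder = value at the root: -7*(-15)^4 - 7*(-15)^3 + 7*(-15)^2 = (-354375) + (23625) + (1575) = -329175; answer -329175
Step 2: A1 = -329175; c = 21; cross terms: (24*-24 - 28*-20)=-16, (28*21 - 39*-24)=1524, (39*-20 - 24*21)=-1284; twice the area = |224| = 224; area = 112; boundary points = 4 + 1 + 1 = 6; strictly interior points = area - boundary/2 + 1 = 110; answer 110

110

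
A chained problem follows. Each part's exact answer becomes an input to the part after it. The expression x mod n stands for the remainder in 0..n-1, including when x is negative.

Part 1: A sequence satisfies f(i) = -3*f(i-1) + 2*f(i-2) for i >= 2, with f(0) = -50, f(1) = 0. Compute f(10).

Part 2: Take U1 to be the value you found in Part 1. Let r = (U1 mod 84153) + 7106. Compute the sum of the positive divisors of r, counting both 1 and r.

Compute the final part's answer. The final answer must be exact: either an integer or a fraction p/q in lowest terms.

42938

Part 1: f(2) = -3*(0) + 2*(-50) = -100; iterating: f(2)=-100, f(3)=300, f(4)=-1100, f(5)=3900, f(6)=-13900, f(7)=49500, f(8)=-176300, f(9)=627900, f(10)=-2236300; answer -2236300
Part 2: U1 = -2236300; r = 42937; 42937 is prime, so its only divisors are 1 and 42937; sigma = 1 + 42937 = 42938; answer 42938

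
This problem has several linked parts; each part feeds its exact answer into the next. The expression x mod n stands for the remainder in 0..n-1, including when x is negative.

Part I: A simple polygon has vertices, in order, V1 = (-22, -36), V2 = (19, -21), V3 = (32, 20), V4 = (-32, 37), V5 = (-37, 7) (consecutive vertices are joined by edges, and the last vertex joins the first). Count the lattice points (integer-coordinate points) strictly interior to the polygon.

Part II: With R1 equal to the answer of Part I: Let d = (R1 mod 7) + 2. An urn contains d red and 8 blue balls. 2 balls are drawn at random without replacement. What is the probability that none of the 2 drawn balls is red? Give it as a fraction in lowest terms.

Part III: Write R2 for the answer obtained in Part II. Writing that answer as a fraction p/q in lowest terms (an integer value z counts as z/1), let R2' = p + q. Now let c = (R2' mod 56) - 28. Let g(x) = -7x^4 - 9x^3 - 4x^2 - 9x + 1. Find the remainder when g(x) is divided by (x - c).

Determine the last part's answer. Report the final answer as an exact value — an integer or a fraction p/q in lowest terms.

Part I: cross terms: (-22*-21 - 19*-36)=1146, (19*20 - 32*-21)=1052, (32*37 - -32*20)=1824, (-32*7 - -37*37)=1145, (-37*-36 - -22*7)=1486; twice the area = |6653| = 6653; area = 6653/2; boundary points = 1 + 1 + 1 + 5 + 1 = 9; strictly interior points = area - boundary/2 + 1 = 3323; answer 3323
Part II: R1 = 3323; d = 7; total draws C(15,2) = 105; favorable C(8,2) = 28; P = 4/15; answer 4/15
Part III: R2 = 4/15; threaded value p + q = 19; c = -9; remainder = value at the root: -7*(-9)^4 - 9*(-9)^3 - 4*(-9)^2 - 9*(-9)^1 + 1 = (-45927) + (6561) + (-324) + (81) + (1) = -39608; answer -39608

-39608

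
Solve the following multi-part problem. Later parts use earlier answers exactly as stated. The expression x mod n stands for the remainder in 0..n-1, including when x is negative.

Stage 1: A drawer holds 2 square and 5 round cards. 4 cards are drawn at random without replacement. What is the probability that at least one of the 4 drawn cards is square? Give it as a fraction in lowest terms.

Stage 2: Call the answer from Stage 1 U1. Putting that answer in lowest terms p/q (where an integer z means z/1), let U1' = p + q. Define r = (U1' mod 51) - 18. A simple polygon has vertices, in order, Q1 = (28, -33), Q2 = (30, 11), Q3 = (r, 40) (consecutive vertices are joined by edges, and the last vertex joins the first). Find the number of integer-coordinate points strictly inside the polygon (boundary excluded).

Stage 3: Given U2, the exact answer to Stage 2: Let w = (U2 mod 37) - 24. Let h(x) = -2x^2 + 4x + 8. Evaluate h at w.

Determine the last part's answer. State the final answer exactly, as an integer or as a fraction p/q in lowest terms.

-22

Stage 1: total draws C(7,4) = 35; complement C(5,4) = 5; favorable 35 - 5 = 30; P = 6/7; answer 6/7
Stage 2: U1 = 6/7; threaded value p + q = 13; r = -5; cross terms: (28*11 - 30*-33)=1298, (30*40 - -5*11)=1255, (-5*-33 - 28*40)=-955; twice the area = |1598| = 1598; area = 799; boundary points = 2 + 1 + 1 = 4; strictly interior points = area - boundary/2 + 1 = 798; answer 798
Stage 3: U2 = 798; w = -3; -2*(-3)^2 + 4*(-3)^1 + 8 = (-18) + (-12) + (8) = -22; answer -22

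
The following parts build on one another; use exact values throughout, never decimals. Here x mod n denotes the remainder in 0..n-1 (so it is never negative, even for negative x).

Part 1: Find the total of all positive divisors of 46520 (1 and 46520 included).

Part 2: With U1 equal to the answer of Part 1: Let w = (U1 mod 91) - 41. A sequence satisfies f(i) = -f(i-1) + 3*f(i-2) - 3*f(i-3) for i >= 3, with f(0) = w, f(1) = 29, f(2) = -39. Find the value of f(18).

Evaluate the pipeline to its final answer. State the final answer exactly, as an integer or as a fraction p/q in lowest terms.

Part 1: 46520 = 2^3 * 5 * 1163; sigma = (1 + 2 + 4 + 8) * (1 + 5) * (1 + 1163) = 15 * 6 * 1164 = 104760; answer 104760
Part 2: U1 = 104760; w = -22; f(3) = -1*(-39) + 3*(29) - 3*(-22) = 192; iterating: f(3)=192, f(4)=-396, f(5)=1089, f(6)=-2853, f(7)=7308, f(8)=-19134, f(9)=49617, f(10)=-128943, f(11)=335196, f(12)=-870876, f(13)=2263293, f(14)=-5881509, f(15)=15284016, f(16)=-39718422, f(17)=103214997, f(18)=-268222311; answer -268222311

-268222311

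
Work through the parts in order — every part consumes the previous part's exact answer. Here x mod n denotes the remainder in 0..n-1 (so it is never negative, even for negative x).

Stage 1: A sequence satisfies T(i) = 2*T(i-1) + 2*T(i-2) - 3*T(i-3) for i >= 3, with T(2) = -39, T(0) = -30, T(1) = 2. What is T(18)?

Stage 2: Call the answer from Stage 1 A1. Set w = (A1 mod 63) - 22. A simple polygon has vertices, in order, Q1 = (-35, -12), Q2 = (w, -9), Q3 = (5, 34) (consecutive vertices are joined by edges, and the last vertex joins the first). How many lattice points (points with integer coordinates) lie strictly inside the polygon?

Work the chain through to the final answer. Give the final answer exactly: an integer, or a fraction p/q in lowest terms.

Stage 1: T(3) = 2*(-39) + 2*(2) - 3*(-30) = 16; iterating: T(3)=16, T(4)=-52, T(5)=45, T(6)=-62, T(7)=122, T(8)=-15, T(9)=400, T(10)=404, T(11)=1653, T(12)=2914, T(13)=7922, T(14)=16713, T(15)=40528, T(16)=90716, T(17)=212349, T(18)=484546; answer 484546
Stage 2: A1 = 484546; w = -9; cross terms: (-35*-9 - -9*-12)=207, (-9*34 - 5*-9)=-261, (5*-12 - -35*34)=1130; twice the area = |1076| = 1076; area = 538; boundary points = 1 + 1 + 2 = 4; strictly interior points = area - boundary/2 + 1 = 537; answer 537

537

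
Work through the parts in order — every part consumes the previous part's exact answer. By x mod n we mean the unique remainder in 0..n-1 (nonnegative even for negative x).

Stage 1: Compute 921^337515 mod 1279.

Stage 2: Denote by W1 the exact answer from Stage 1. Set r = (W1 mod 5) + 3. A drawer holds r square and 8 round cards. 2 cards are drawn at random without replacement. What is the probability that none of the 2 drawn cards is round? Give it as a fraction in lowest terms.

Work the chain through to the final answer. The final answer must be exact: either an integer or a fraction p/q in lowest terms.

3/55

Stage 1: squarings mod 1279: 921^1=921, 921^2=264, 921^4=630, 921^8=410, 921^16=551, 921^32=478, 921^64=822, 921^128=372, 921^256=252, 921^512=833, 921^1024=671, 921^2048=33, 921^4096=1089, 921^8192=288, 921^16384=1088, 921^32768=669, 921^65536=1190, 921^131072=247, 921^262144=896; 921^337515 = 921^1 * 921^2 * 921^8 * 921^32 * 921^64 * 921^512 * 921^1024 * 921^8192 * 921^65536 * 921^262144 = 1020 (mod 1279); answer 1020
Stage 2: W1 = 1020; r = 3; total draws C(11,2) = 55; favorable C(3,2) = 3; P = 3/55; answer 3/55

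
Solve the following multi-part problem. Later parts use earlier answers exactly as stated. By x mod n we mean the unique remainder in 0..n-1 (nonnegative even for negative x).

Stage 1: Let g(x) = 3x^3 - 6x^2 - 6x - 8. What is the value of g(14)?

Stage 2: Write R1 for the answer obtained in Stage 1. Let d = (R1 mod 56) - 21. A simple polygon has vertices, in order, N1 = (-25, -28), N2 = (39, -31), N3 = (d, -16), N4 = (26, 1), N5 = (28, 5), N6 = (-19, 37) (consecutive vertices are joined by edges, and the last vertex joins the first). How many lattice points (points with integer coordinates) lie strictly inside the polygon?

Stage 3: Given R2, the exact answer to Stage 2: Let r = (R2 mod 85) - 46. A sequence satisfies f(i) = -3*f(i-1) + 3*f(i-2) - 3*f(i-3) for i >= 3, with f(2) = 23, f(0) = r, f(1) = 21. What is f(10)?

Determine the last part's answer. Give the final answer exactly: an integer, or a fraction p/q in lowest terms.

-455625

Stage 1: 3*(14)^3 - 6*(14)^2 - 6*(14)^1 - 8 = (8232) + (-1176) + (-84) + (-8) = 6964; answer 6964
Stage 2: R1 = 6964; d = -1; cross terms: (-25*-31 - 39*-28)=1867, (39*-16 - -1*-31)=-655, (-1*1 - 26*-16)=415, (26*5 - 28*1)=102, (28*37 - -19*5)=1131, (-19*-28 - -25*37)=1457; twice the area = |4317| = 4317; area = 4317/2; boundary points = 1 + 5 + 1 + 2 + 1 + 1 = 11; strictly interior points = area - boundary/2 + 1 = 2154; answer 2154
Stage 3: R2 = 2154; r = -17; f(3) = -3*(23) + 3*(21) - 3*(-17) = 45; iterating: f(3)=45, f(4)=-129, f(5)=453, f(6)=-1881, f(7)=7389, f(8)=-29169, f(9)=115317, f(10)=-455625; answer -455625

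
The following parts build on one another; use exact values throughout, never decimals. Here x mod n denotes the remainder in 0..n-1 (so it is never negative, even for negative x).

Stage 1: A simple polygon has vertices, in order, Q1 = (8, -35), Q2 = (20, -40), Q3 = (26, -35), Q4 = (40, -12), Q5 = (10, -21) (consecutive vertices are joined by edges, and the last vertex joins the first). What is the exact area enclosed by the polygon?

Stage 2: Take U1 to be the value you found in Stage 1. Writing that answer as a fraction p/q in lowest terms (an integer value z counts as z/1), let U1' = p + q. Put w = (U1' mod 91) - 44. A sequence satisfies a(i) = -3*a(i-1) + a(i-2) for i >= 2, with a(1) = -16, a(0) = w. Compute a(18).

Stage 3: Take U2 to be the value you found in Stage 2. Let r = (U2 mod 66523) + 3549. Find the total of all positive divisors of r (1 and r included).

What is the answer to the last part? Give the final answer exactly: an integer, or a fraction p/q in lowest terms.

13400

Stage 1: cross terms: (8*-40 - 20*-35)=380, (20*-35 - 26*-40)=340, (26*-12 - 40*-35)=1088, (40*-21 - 10*-12)=-720, (10*-35 - 8*-21)=-182; twice the area = |906| = 906; area = 453; answer 453
Stage 2: U1 = 453; threaded value p + q = 454; w = 46; a(2) = -3*(-16) + 1*(46) = 94; iterating: a(2)=94, a(3)=-298, a(4)=988, a(5)=-3262, a(6)=10774, a(7)=-35584, a(8)=117526, a(9)=-388162, a(10)=1282012, a(11)=-4234198, a(12)=13984606, a(13)=-46188016, a(14)=152548654, a(15)=-503833978, a(16)=1664050588, a(17)=-5495985742, a(18)=18152007814; answer 18152007814
Stage 3: U2 = 18152007814; r = 13399; 13399 is prime, so its only divisors are 1 and 13399; sigma = 1 + 13399 = 13400; answer 13400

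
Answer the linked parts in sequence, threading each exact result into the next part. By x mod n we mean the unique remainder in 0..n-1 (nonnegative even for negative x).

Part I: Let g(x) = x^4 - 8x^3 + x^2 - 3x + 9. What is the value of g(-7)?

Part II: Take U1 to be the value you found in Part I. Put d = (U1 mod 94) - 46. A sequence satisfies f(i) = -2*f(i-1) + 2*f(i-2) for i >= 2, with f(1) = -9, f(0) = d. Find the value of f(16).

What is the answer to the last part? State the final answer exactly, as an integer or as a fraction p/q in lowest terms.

41318400

Part I: 1*(-7)^4 - 8*(-7)^3 + 1*(-7)^2 - 3*(-7)^1 + 9 = (2401) + (2744) + (49) + (21) + (9) = 5224; answer 5224
Part II: U1 = 5224; d = 8; f(2) = -2*(-9) + 2*(8) = 34; iterating: f(2)=34, f(3)=-86, f(4)=240, f(5)=-652, f(6)=1784, f(7)=-4872, f(8)=13312, f(9)=-36368, f(10)=99360, f(11)=-271456, f(12)=741632, f(13)=-2026176, f(14)=5535616, f(15)=-15123584, f(16)=41318400; answer 41318400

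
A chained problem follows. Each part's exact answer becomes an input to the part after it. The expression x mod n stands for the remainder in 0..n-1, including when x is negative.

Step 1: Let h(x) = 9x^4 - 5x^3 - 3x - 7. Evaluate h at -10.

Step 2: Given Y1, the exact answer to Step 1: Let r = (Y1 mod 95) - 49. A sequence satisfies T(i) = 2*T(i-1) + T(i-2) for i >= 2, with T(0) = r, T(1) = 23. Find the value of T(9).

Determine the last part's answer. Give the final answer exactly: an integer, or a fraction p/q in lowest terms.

Step 1: 9*(-10)^4 - 5*(-10)^3 - 3*(-10)^1 - 7 = (90000) + (5000) + (30) + (-7) = 95023; answer 95023
Step 2: Y1 = 95023; r = -26; T(2) = 2*(23) + 1*(-26) = 20; iterating: T(2)=20, T(3)=63, T(4)=146, T(5)=355, T(6)=856, T(7)=2067, T(8)=4990, T(9)=12047; answer 12047

12047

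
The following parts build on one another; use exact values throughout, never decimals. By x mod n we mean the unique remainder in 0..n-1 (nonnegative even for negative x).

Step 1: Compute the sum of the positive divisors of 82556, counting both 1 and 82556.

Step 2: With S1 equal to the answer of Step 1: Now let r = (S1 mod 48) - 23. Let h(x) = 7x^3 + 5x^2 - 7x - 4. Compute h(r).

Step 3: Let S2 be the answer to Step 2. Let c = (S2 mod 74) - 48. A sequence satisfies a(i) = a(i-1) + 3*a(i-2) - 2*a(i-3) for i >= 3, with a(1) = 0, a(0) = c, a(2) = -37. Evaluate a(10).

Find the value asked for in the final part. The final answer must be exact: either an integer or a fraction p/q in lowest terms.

Step 1: 82556 = 2^2 * 20639; sigma = (1 + 2 + 4) * (1 + 20639) = 7 * 20640 = 144480; answer 144480
Step 2: S1 = 144480; r = -23; 7*(-23)^3 + 5*(-23)^2 - 7*(-23)^1 - 4 = (-85169) + (2645) + (161) + (-4) = -82367; answer -82367
Step 3: S2 = -82367; c = 21; a(3) = 1*(-37) + 3*(0) - 2*(21) = -79; iterating: a(3)=-79, a(4)=-190, a(5)=-353, a(6)=-765, a(7)=-1444, a(8)=-3033, a(9)=-5835, a(10)=-12046; answer -12046

-12046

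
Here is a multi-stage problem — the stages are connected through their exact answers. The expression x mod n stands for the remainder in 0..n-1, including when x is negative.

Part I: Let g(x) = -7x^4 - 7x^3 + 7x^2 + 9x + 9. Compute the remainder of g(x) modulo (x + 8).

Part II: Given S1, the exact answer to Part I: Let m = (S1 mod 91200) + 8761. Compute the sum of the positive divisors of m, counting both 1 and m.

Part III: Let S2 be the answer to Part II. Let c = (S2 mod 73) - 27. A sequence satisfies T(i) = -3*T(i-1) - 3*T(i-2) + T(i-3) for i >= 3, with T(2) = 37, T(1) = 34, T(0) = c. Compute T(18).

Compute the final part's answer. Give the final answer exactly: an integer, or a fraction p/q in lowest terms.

Part I: remainder = value at the root: -7*(-8)^4 - 7*(-8)^3 + 7*(-8)^2 + 9*(-8)^1 + 9 = (-28672) + (3584) + (448) + (-72) + (9) = -24703; answer -24703
Part II: S1 = -24703; m = 75258; 75258 = 2 * 3^2 * 37 * 113; sigma = (1 + 2) * (1 + 3 + 9) * (1 + 37) * (1 + 113) = 3 * 13 * 38 * 114 = 168948; answer 168948
Part III: S2 = 168948; c = -1; T(3) = -3*(37) - 3*(34) + 1*(-1) = -214; iterating: T(3)=-214, T(4)=565, T(5)=-1016, T(6)=1139, T(7)=196, T(8)=-5021, T(9)=15614, T(10)=-31583, T(11)=42886, T(12)=-18295, T(13)=-105356, T(14)=413839, T(15)=-943744, T(16)=1484359, T(17)=-1208006, T(18)=-1772803; answer -1772803

-1772803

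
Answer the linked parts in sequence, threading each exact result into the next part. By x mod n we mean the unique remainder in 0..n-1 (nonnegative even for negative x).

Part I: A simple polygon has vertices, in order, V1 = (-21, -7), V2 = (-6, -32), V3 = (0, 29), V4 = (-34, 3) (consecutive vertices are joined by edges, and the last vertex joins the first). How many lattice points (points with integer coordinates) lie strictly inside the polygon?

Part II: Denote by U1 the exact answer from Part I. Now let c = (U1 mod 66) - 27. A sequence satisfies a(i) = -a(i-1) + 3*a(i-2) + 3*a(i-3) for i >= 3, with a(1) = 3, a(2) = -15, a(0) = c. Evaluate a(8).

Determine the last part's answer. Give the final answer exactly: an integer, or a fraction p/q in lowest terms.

63

Part I: cross terms: (-21*-32 - -6*-7)=630, (-6*29 - 0*-32)=-174, (0*3 - -34*29)=986, (-34*-7 - -21*3)=301; twice the area = |1743| = 1743; area = 1743/2; boundary points = 5 + 1 + 2 + 1 = 9; strictly interior points = area - boundary/2 + 1 = 868; answer 868
Part II: U1 = 868; c = -17; a(3) = -1*(-15) + 3*(3) + 3*(-17) = -27; iterating: a(3)=-27, a(4)=-9, a(5)=-117, a(6)=9, a(7)=-387, a(8)=63; answer 63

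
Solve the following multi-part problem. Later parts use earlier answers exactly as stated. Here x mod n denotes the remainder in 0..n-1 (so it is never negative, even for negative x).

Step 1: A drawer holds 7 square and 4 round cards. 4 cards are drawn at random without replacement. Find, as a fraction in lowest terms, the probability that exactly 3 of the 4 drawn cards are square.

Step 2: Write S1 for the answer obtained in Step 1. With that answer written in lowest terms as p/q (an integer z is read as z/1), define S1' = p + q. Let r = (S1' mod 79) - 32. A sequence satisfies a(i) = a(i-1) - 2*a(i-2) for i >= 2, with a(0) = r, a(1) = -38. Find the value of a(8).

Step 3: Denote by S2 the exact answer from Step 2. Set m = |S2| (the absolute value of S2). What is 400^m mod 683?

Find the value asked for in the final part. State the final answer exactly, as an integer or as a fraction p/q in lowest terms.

672

Step 1: total draws C(11,4) = 330; favorable C(7,3)*C(4,1) = 140; P = 14/33; answer 14/33
Step 2: S1 = 14/33; threaded value p + q = 47; r = 15; a(2) = 1*(-38) - 2*(15) = -68; iterating: a(2)=-68, a(3)=8, a(4)=144, a(5)=128, a(6)=-160, a(7)=-416, a(8)=-96; answer -96
Step 3: S2 = -96; m = 96; squarings mod 683: 400^1=400, 400^2=178, 400^4=266, 400^8=407, 400^16=363, 400^32=633, 400^64=451; 400^96 = 400^32 * 400^64 = 672 (mod 683); answer 672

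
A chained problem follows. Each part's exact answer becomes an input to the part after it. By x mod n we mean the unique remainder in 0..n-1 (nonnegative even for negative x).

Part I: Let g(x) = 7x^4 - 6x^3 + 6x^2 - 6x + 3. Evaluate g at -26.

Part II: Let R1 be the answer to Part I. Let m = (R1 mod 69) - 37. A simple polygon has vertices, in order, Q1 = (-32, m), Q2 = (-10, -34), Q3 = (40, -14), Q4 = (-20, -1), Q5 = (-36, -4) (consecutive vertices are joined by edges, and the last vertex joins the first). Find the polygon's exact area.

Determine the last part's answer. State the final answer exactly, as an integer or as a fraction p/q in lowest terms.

Part I: 7*(-26)^4 - 6*(-26)^3 + 6*(-26)^2 - 6*(-26)^1 + 3 = (3198832) + (105456) + (4056) + (156) + (3) = 3308503; answer 3308503
Part II: R1 = 3308503; m = -15; cross terms: (-32*-34 - -10*-15)=938, (-10*-14 - 40*-34)=1500, (40*-1 - -20*-14)=-320, (-20*-4 - -36*-1)=44, (-36*-15 - -32*-4)=412; twice the area = |2574| = 2574; area = 1287; answer 1287

1287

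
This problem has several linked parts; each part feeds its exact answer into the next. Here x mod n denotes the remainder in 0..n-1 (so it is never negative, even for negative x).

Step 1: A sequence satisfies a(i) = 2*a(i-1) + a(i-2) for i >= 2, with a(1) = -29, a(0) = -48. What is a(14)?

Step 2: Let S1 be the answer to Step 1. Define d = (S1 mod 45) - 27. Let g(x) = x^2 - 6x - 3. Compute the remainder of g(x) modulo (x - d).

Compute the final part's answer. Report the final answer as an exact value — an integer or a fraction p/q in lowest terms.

Step 1: a(2) = 2*(-29) + 1*(-48) = -106; iterating: a(2)=-106, a(3)=-241, a(4)=-588, a(5)=-1417, a(6)=-3422, a(7)=-8261, a(8)=-19944, a(9)=-48149, a(10)=-116242, a(11)=-280633, a(12)=-677508, a(13)=-1635649, a(14)=-3948806; answer -3948806
Step 2: S1 = -3948806; d = 7; remainder = value at the root: 1*(7)^2 - 6*(7)^1 - 3 = (49) + (-42) + (-3) = 4; answer 4

4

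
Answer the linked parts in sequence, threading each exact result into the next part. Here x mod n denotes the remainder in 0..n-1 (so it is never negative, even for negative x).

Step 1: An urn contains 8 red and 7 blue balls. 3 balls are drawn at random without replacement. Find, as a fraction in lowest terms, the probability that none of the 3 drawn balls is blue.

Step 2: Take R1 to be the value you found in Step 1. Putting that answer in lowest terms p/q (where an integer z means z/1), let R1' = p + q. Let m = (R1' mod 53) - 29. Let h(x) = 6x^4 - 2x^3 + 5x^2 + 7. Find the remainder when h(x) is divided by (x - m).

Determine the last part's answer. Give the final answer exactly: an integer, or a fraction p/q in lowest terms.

41236

Step 1: total draws C(15,3) = 455; favorable C(8,3) = 56; P = 8/65; answer 8/65
Step 2: R1 = 8/65; threaded value p + q = 73; m = -9; remainder = value at the root: 6*(-9)^4 - 2*(-9)^3 + 5*(-9)^2 + 7 = (39366) + (1458) + (405) + (7) = 41236; answer 41236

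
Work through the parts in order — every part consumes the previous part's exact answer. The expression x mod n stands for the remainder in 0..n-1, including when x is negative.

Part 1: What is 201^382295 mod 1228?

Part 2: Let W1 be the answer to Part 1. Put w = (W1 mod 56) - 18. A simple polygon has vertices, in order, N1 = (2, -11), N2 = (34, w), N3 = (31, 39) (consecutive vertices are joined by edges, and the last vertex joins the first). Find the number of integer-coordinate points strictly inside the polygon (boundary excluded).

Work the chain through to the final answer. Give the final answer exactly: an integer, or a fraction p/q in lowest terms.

Part 1: squarings mod 1228: 201^1=201, 201^2=1105, 201^4=393, 201^8=949, 201^16=477, 201^32=349, 201^64=229, 201^128=865, 201^256=373, 201^512=365, 201^1024=601, 201^2048=169, 201^4096=317, 201^8192=1021, 201^16384=1097, 201^32768=1197, 201^65536=961, 201^131072=65, 201^262144=541; 201^382295 = 201^1 * 201^2 * 201^4 * 201^16 * 201^64 * 201^256 * 201^1024 * 201^4096 * 201^16384 * 201^32768 * 201^65536 * 201^262144 = 1205 (mod 1228); answer 1205
Part 2: W1 = 1205; w = 11; cross terms: (2*11 - 34*-11)=396, (34*39 - 31*11)=985, (31*-11 - 2*39)=-419; twice the area = |962| = 962; area = 481; boundary points = 2 + 1 + 1 = 4; strictly interior points = area - boundary/2 + 1 = 480; answer 480

480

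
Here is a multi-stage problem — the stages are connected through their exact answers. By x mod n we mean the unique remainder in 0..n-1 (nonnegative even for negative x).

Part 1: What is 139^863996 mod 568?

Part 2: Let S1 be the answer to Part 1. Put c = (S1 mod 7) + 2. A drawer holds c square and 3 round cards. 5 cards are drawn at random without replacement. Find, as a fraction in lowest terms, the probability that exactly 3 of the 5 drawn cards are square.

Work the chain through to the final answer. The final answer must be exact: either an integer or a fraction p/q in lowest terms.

Part 1: squarings mod 568: 139^1=139, 139^2=9, 139^4=81, 139^8=313, 139^16=273, 139^32=121, 139^64=441, 139^128=225, 139^256=73, 139^512=217, 139^1024=513, 139^2048=185, 139^4096=145, 139^8192=9, 139^16384=81, 139^32768=313, 139^65536=273, 139^131072=121, 139^262144=441, 139^524288=225; 139^863996 = 139^4 * 139^8 * 139^16 * 139^32 * 139^64 * 139^128 * 139^512 * 139^1024 * 139^2048 * 139^8192 * 139^65536 * 139^262144 * 139^524288 = 25 (mod 568); answer 25
Part 2: S1 = 25; c = 6; total draws C(9,5) = 126; favorable C(6,3)*C(3,2) = 60; P = 10/21; answer 10/21

10/21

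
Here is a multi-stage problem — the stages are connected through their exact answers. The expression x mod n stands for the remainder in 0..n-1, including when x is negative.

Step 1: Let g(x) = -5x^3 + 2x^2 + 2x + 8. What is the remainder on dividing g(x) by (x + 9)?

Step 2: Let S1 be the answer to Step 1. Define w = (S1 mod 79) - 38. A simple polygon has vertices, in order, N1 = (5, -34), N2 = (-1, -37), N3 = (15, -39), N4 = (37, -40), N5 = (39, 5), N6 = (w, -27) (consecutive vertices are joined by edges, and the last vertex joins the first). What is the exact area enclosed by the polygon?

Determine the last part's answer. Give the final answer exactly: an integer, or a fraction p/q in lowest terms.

1666

Step 1: remainder = value at the root: -5*(-9)^3 + 2*(-9)^2 + 2*(-9)^1 + 8 = (3645) + (162) + (-18) + (8) = 3797; answer 3797
Step 2: S1 = 3797; w = -33; cross terms: (5*-37 - -1*-34)=-219, (-1*-39 - 15*-37)=594, (15*-40 - 37*-39)=843, (37*5 - 39*-40)=1745, (39*-27 - -33*5)=-888, (-33*-34 - 5*-27)=1257; twice the area = |3332| = 3332; area = 1666; answer 1666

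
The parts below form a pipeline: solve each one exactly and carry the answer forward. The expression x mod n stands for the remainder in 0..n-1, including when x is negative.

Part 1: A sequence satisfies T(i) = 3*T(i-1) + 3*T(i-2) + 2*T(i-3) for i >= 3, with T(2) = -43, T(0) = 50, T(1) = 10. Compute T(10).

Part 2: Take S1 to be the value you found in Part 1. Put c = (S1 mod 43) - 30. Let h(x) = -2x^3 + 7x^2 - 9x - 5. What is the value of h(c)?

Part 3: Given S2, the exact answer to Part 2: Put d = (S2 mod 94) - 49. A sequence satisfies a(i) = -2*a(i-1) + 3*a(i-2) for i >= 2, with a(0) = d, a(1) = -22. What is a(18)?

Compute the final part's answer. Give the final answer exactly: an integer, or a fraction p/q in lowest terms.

Part 1: T(3) = 3*(-43) + 3*(10) + 2*(50) = 1; iterating: T(3)=1, T(4)=-106, T(5)=-401, T(6)=-1519, T(7)=-5972, T(8)=-23275, T(9)=-90779, T(10)=-354106; answer -354106
Part 2: S1 = -354106; c = 12; -2*(12)^3 + 7*(12)^2 - 9*(12)^1 - 5 = (-3456) + (1008) + (-108) + (-5) = -2561; answer -2561
Part 3: S2 = -2561; d = 22; a(2) = -2*(-22) + 3*(22) = 110; iterating: a(2)=110, a(3)=-286, a(4)=902, a(5)=-2662, a(6)=8030, a(7)=-24046, a(8)=72182, a(9)=-216502, a(10)=649550, a(11)=-1948606, a(12)=5845862, a(13)=-17537542, a(14)=52612670, a(15)=-157837966, a(16)=473513942, a(17)=-1420541782, a(18)=4261625390; answer 4261625390

4261625390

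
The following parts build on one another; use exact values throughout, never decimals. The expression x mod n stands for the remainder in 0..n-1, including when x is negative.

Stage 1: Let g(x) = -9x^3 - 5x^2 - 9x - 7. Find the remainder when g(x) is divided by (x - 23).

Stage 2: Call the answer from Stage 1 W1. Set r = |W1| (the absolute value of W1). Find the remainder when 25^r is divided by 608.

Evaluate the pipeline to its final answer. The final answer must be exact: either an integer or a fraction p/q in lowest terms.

Stage 1: remainder = value at the root: -9*(23)^3 - 5*(23)^2 - 9*(23)^1 - 7 = (-109503) + (-2645) + (-207) + (-7) = -112362; answer -112362
Stage 2: W1 = -112362; r = 112362; squarings mod 608: 25^1=25, 25^2=17, 25^4=289, 25^8=225, 25^16=161, 25^32=385, 25^64=481, 25^128=321, 25^256=289, 25^512=225, 25^1024=161, 25^2048=385, 25^4096=481, 25^8192=321, 25^16384=289, 25^32768=225, 25^65536=161; 25^112362 = 25^2 * 25^8 * 25^32 * 25^64 * 25^128 * 25^512 * 25^1024 * 25^4096 * 25^8192 * 25^32768 * 25^65536 = 49 (mod 608); answer 49

49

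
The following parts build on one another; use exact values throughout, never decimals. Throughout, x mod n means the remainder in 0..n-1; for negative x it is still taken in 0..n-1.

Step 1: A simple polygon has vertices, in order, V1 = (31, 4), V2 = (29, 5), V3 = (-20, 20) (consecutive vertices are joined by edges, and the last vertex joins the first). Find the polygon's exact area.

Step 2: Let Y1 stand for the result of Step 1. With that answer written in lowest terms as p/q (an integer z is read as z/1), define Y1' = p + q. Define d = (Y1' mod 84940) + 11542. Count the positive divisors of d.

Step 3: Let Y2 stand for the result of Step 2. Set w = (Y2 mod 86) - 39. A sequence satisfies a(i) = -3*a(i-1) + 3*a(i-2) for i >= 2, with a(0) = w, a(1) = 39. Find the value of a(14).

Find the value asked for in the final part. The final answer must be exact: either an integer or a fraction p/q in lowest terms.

-1845010062

Step 1: cross terms: (31*5 - 29*4)=39, (29*20 - -20*5)=680, (-20*4 - 31*20)=-700; twice the area = |19| = 19; area = 19/2; answer 19/2
Step 2: Y1 = 19/2; threaded value p + q = 21; d = 11563; 11563 = 31 * 373; number of divisors = (1+1) * (1+1) = 4; answer 4
Step 3: Y2 = 4; w = -35; a(2) = -3*(39) + 3*(-35) = -222; iterating: a(2)=-222, a(3)=783, a(4)=-3015, a(5)=11394, a(6)=-43227, a(7)=163863, a(8)=-621270, a(9)=2355399, a(10)=-8930007, a(11)=33856218, a(12)=-128358675, a(13)=486644679, a(14)=-1845010062; answer -1845010062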